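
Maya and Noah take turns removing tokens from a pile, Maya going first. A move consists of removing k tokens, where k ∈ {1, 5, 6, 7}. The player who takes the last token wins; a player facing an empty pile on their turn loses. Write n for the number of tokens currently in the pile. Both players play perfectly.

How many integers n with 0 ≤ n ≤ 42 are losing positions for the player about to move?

Use the standard recursion: the mover loses at a terminal position; elsewhere, the mover wins exactly when some move hands the opponent an L position.
n=0: no move → L
n=1: W (go to 0, an L position)
n=2: L (sole option 1(W) is W)
n=3: W (go to 2, an L position)
n=4: L (sole option 3(W) is W)
n=5: W (go to 4, an L position)
n=6: W (go to 0, an L position)
n=7: W (go to 2, an L position)
n=8: W (go to 2, an L position)
n=9: W (go to 4, an L position)
n=10: W (go to 4, an L position)
n=11: W (go to 4, an L position)
n=12: L (options 11(W), 7(W), 6(W), 5(W) are all W)
n=13: W (go to 12, an L position)
n=14: L (options 13(W), 9(W), 8(W), 7(W) are all W)
n=15: W (go to 14, an L position)
n=16: L (options 15(W), 11(W), 10(W), 9(W) are all W)
n=17: W (go to 16, an L position)
n=18: W (go to 12, an L position)
n=19: W (go to 14, an L position)
n=20: W (go to 14, an L position)
n=21: W (go to 16, an L position)
n=22: W (go to 16, an L position)
n=23: W (go to 16, an L position)
n=24: L (options 23(W), 19(W), 18(W), 17(W) are all W)
n=25: W (go to 24, an L position)
n=26: L (options 25(W), 21(W), 20(W), 19(W) are all W)
n=27: W (go to 26, an L position)
n=28: L (options 27(W), 23(W), 22(W), 21(W) are all W)
n=29: W (go to 28, an L position)
n=30: W (go to 24, an L position)
n=31: W (go to 26, an L position)
n=32: W (go to 26, an L position)
n=33: W (go to 28, an L position)
n=34: W (go to 28, an L position)
n=35: W (go to 28, an L position)
n=36: L (options 35(W), 31(W), 30(W), 29(W) are all W)
n=37: W (go to 36, an L position)
n=38: L (options 37(W), 33(W), 32(W), 31(W) are all W)
n=39: W (go to 38, an L position)
n=40: L (options 39(W), 35(W), 34(W), 33(W) are all W)
n=41: W (go to 40, an L position)
n=42: W (go to 36, an L position)
L entries with 0 ≤ n ≤ 42: n = 0, 2, 4, 12, 14, 16, 24, 26, 28, 36, 38, 40; that makes 12.

12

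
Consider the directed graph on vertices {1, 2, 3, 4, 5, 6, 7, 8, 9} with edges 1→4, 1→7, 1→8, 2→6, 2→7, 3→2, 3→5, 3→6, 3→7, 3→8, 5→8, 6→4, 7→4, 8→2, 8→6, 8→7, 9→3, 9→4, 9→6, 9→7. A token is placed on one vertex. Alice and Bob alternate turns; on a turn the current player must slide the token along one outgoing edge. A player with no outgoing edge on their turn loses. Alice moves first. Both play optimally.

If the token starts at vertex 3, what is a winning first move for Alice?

Build the W/L table. Terminal = L. A non-terminal position is W if it has a move to some L; otherwise it is L.
Every edge goes from a vertex to one that appears earlier in the order 4, 6, 7, 2, 8, 5, 3, 1, 9, so processing vertices in that order labels each vertex after all of its successors.
4: no outgoing edge → L
6: reaches L-position 4 → W
7: reaches L-position 4 → W
2: only reaches 7(W), 6(W), all W → L
8: reaches L-position 2 → W
5: only reaches 8(W), which is W → L
3: reaches L-position 5 → W
1: reaches L-position 4 → W
9: reaches L-position 4 → W
From 3, the L positions reachable in one move are: 5, 2. Any move reaching one of these is winning.

Move to 5.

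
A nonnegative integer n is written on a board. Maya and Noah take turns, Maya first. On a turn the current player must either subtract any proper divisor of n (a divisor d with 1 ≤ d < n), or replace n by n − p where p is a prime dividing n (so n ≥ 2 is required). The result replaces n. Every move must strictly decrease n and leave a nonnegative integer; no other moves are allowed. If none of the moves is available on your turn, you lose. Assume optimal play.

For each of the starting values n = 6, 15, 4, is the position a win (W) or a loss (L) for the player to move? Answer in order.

Work bottom-up. With no move the player to move loses. Otherwise the position is W if at least one move leads to an L position for the opponent, and L if every move leads to a W.
n=0: no move → L
n=1: no move → L
n=2: →0(L), so W
n=3: →0(L), so W
n=4: →2(W), 3(W) — all W, so L
n=5: →0(L), so W
n=6: →4(L), so W
n=7: →0(L), so W
n=8: →4(L), so W
n=9: →6(W), 8(W) — all W, so L
n=10: →9(L), so W
n=11: →0(L), so W
n=12: →9(L), so W
n=13: →0(L), so W
n=14: →7(W), 12(W), 13(W) — all W, so L
n=15: →14(L), so W

6: W, 15: W, 4: L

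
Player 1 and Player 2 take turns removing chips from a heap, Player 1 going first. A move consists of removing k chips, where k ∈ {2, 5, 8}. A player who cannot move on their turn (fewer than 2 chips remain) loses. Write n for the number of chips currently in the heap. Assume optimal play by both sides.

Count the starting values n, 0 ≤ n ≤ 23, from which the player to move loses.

Build the W/L table. Terminal = L. A non-terminal position is W if it has a move to some L; otherwise it is L.
n=0: no move → L
n=1: no move → L
n=2: →0(L), so W
n=3: →1(L), so W
n=4: →2(W) only, which is W, so L
n=5: →0(L), so W
n=6: →4(L), so W
n=7: →5(W), 2(W) — all W, so L
n=8: →0(L), so W
n=9: →7(L), so W
n=10: →8(W), 5(W), 2(W) — all W, so L
n=11: →9(W), 6(W), 3(W) — all W, so L
n=12: →10(L), so W
n=13: →11(L), so W
n=14: →12(W), 9(W), 6(W) — all W, so L
n=15: →10(L), so W
n=16: →14(L), so W
n=17: →15(W), 12(W), 9(W) — all W, so L
n=18: →10(L), so W
n=19: →17(L), so W
n=20: →18(W), 15(W), 12(W) — all W, so L
n=21: →19(W), 16(W), 13(W) — all W, so L
n=22: →20(L), so W
n=23: →21(L), so W
L entries with 0 ≤ n ≤ 23: n = 0, 1, 4, 7, 10, 11, 14, 17, 20, 21; that makes 10.

10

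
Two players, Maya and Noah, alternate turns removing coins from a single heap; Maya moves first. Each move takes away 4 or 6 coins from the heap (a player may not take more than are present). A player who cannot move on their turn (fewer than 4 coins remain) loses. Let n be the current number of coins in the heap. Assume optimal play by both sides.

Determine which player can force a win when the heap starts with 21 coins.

Use the standard recursion: the mover loses at a terminal position; elsewhere, the mover wins exactly when some move hands the opponent an L position.
n=0: no move → L
n=1: no move → L
n=2: no move → L
n=3: no move → L
n=4: can move to 0, which is L ⇒ W
n=5: can move to 1, which is L ⇒ W
n=6: can move to 2, which is L ⇒ W
n=7: can move to 3, which is L ⇒ W
n=8: can move to 2, which is L ⇒ W
n=9: can move to 3, which is L ⇒ W
n=10: moves to 6(W), 4(W); every one is W ⇒ L
n=11: moves to 7(W), 5(W); every one is W ⇒ L
n=12: moves to 8(W), 6(W); every one is W ⇒ L
n=13: moves to 9(W), 7(W); every one is W ⇒ L
n=14: can move to 10, which is L ⇒ W
n=15: can move to 11, which is L ⇒ W
n=16: can move to 12, which is L ⇒ W
n=17: can move to 13, which is L ⇒ W
n=18: can move to 12, which is L ⇒ W
n=19: can move to 13, which is L ⇒ W
n=20: moves to 16(W), 14(W); every one is W ⇒ L
n=21: moves to 17(W), 15(W); every one is W ⇒ L
The starting position 21 is L: whatever Maya does, the opponent receives a W position.

Noah wins.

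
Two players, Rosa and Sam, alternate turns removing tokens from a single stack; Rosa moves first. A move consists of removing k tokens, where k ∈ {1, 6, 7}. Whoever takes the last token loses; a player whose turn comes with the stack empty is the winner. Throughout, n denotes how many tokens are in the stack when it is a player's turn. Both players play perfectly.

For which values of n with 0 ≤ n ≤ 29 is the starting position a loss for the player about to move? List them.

Classify positions by backward induction: terminal positions (no move available) are W. From any other position, the mover wins iff some move reaches an L.
n=0: no move; the opponent has just taken the last token and therefore loses → W
n=1: the only move is to 0(W), a W ⇒ L
n=2: can move to 1, which is L ⇒ W
n=3: the only move is to 2(W), a W ⇒ L
n=4: can move to 3, which is L ⇒ W
n=5: the only move is to 4(W), a W ⇒ L
n=6: can move to 5, which is L ⇒ W
n=7: can move to 1, which is L ⇒ W
n=8: can move to 1, which is L ⇒ W
n=9: can move to 3, which is L ⇒ W
n=10: can move to 3, which is L ⇒ W
n=11: can move to 5, which is L ⇒ W
n=12: can move to 5, which is L ⇒ W
n=13: moves to 12(W), 7(W), 6(W); every one is W ⇒ L
n=14: can move to 13, which is L ⇒ W
n=15: moves to 14(W), 9(W), 8(W); every one is W ⇒ L
n=16: can move to 15, which is L ⇒ W
n=17: moves to 16(W), 11(W), 10(W); every one is W ⇒ L
n=18: can move to 17, which is L ⇒ W
n=19: can move to 13, which is L ⇒ W
n=20: can move to 13, which is L ⇒ W
n=21: can move to 15, which is L ⇒ W
n=22: can move to 15, which is L ⇒ W
n=23: can move to 17, which is L ⇒ W
n=24: can move to 17, which is L ⇒ W
n=25: moves to 24(W), 19(W), 18(W); every one is W ⇒ L
n=26: can move to 25, which is L ⇒ W
n=27: moves to 26(W), 21(W), 20(W); every one is W ⇒ L
n=28: can move to 27, which is L ⇒ W
n=29: moves to 28(W), 23(W), 22(W); every one is W ⇒ L
Reading off the rows marked L gives the requested list; there are 9 such values of n.

1, 3, 5, 13, 15, 17, 25, 27, 29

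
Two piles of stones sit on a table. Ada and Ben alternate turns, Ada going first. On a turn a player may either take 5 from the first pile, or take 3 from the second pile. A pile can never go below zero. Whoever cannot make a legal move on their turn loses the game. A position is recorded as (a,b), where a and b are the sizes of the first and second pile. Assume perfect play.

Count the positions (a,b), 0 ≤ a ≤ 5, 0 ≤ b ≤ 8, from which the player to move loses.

33

Label each position W (a win for the player to move) or L (a loss). A position with no legal move is L; any other position is W exactly when some move reaches an L, and L when every move reaches a W.
Every move lowers a or b (never raises either), so fill the grid row by row in increasing a, and left to right within a row: each cell's successors are then already labelled.
      b=0  b=1  b=2  b=3  b=4  b=5  b=6  b=7  b=8
a=0:    L    L    L    W    W    W    L    L    L
a=1:    L    L    L    W    W    W    L    L    L
a=2:    L    L    L    W    W    W    L    L    L
a=3:    L    L    L    W    W    W    L    L    L
a=4:    L    L    L    W    W    W    L    L    L
a=5:    W    W    W    L    L    L    W    W    W
Cells with no legal move (terminal, hence L): (0,0), (0,1), (0,2), (1,0), (1,1), (1,2), (2,0), (2,1), (2,2), (3,0), (3,1), (3,2), (4,0), (4,1), (4,2).
The remaining L cells, each justified by listing all of its moves:
(0,6): the only move is to (0,3)(W), a W ⇒ L
(0,7): the only move is to (0,4)(W), a W ⇒ L
(0,8): the only move is to (0,5)(W), a W ⇒ L
(1,6): the only move is to (1,3)(W), a W ⇒ L
(1,7): the only move is to (1,4)(W), a W ⇒ L
(1,8): the only move is to (1,5)(W), a W ⇒ L
(2,6): the only move is to (2,3)(W), a W ⇒ L
(2,7): the only move is to (2,4)(W), a W ⇒ L
(2,8): the only move is to (2,5)(W), a W ⇒ L
(3,6): the only move is to (3,3)(W), a W ⇒ L
(3,7): the only move is to (3,4)(W), a W ⇒ L
(3,8): the only move is to (3,5)(W), a W ⇒ L
(4,6): the only move is to (4,3)(W), a W ⇒ L
(4,7): the only move is to (4,4)(W), a W ⇒ L
(4,8): the only move is to (4,5)(W), a W ⇒ L
(5,3): moves to (0,3)(W), (5,0)(W); every one is W ⇒ L
(5,4): moves to (0,4)(W), (5,1)(W); every one is W ⇒ L
(5,5): moves to (0,5)(W), (5,2)(W); every one is W ⇒ L
Every other cell has at least one move into one of the L cells above, so it is W.
L cells per row: a=0: 6, a=1: 6, a=2: 6, a=3: 6, a=4: 6, a=5: 3; total 33.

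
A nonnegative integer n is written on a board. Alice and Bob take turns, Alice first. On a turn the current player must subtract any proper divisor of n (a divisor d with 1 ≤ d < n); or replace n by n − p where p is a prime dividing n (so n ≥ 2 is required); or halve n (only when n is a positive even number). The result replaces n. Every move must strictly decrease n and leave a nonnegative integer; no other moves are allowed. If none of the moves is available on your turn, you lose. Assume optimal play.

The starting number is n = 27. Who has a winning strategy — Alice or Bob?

Classify positions by backward induction: terminal positions (no move available) are L. From any other position, the mover wins iff some move reaches an L.
n=0: no move → L
n=1: no move → L
n=2: can move to 0, which is L ⇒ W
n=3: can move to 0, which is L ⇒ W
n=4: moves to 2(W), 3(W); every one is W ⇒ L
n=5: can move to 0, which is L ⇒ W
n=6: can move to 4, which is L ⇒ W
n=7: can move to 0, which is L ⇒ W
n=8: can move to 4, which is L ⇒ W
n=9: moves to 6(W), 8(W); every one is W ⇒ L
n=10: can move to 9, which is L ⇒ W
n=11: can move to 0, which is L ⇒ W
n=12: can move to 9, which is L ⇒ W
n=13: can move to 0, which is L ⇒ W
n=14: moves to 7(W), 12(W), 13(W); every one is W ⇒ L
n=15: can move to 14, which is L ⇒ W
n=16: can move to 14, which is L ⇒ W
n=17: can move to 0, which is L ⇒ W
n=18: can move to 9, which is L ⇒ W
n=19: can move to 0, which is L ⇒ W
n=20: moves to 10(W), 15(W), 16(W), 18(W), 19(W); every one is W ⇒ L
n=21: can move to 14, which is L ⇒ W
n=22: can move to 20, which is L ⇒ W
n=23: can move to 0, which is L ⇒ W
n=24: can move to 20, which is L ⇒ W
n=25: can move to 20, which is L ⇒ W
n=26: moves to 13(W), 24(W), 25(W); every one is W ⇒ L
n=27: can move to 26, which is L ⇒ W
The starting position 27 is W: Alice should move to 26, handing over an L position.

Alice wins.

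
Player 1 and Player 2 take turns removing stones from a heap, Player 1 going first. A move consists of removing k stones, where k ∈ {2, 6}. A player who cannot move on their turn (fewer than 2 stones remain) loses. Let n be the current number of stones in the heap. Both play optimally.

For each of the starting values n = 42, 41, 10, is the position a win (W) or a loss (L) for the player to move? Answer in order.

42: W, 41: L, 10: W

Compute win/loss labels from the base case upward. A position with no move is L. Any other position is W if it can reach an L in one move, else L.
n=0: no move → L
n=1: no move → L
n=2: reaches L-position 0 → W
n=3: reaches L-position 1 → W
n=4: only reaches 2(W), which is W → L
n=5: only reaches 3(W), which is W → L
n=6: reaches L-position 4 → W
n=7: reaches L-position 5 → W
n=8: only reaches 6(W), 2(W), all W → L
n=9: only reaches 7(W), 3(W), all W → L
n=10: reaches L-position 8 → W
n=11: reaches L-position 9 → W
n=12: only reaches 10(W), 6(W), all W → L
n=13: only reaches 11(W), 7(W), all W → L
n=14: reaches L-position 12 → W
n=15: reaches L-position 13 → W
n=16: only reaches 14(W), 10(W), all W → L
n=17: only reaches 15(W), 11(W), all W → L
n=18: reaches L-position 16 → W
n=19: reaches L-position 17 → W
n=20: only reaches 18(W), 14(W), all W → L
n=21: only reaches 19(W), 15(W), all W → L
n=22: reaches L-position 20 → W
n=23: reaches L-position 21 → W
n=24: only reaches 22(W), 18(W), all W → L
n=25: only reaches 23(W), 19(W), all W → L
n=26: reaches L-position 24 → W
n=27: reaches L-position 25 → W
n=28: only reaches 26(W), 22(W), all W → L
n=29: only reaches 27(W), 23(W), all W → L
n=30: reaches L-position 28 → W
n=31: reaches L-position 29 → W
n=32: only reaches 30(W), 26(W), all W → L
n=33: only reaches 31(W), 27(W), all W → L
n=34: reaches L-position 32 → W
n=35: reaches L-position 33 → W
n=36: only reaches 34(W), 30(W), all W → L
n=37: only reaches 35(W), 31(W), all W → L
n=38: reaches L-position 36 → W
n=39: reaches L-position 37 → W
n=40: only reaches 38(W), 34(W), all W → L
n=41: only reaches 39(W), 35(W), all W → L
n=42: reaches L-position 40 → W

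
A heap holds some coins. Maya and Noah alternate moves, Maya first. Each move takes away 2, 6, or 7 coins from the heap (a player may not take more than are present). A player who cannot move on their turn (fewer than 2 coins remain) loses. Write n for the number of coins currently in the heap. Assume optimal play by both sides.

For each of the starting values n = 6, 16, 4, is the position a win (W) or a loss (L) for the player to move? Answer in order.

6: W, 16: W, 4: L

Use the standard recursion: the mover loses at a terminal position; elsewhere, the mover wins exactly when some move hands the opponent an L position.
n=0: no move → L
n=1: no move → L
n=2: can move to 0, which is L ⇒ W
n=3: can move to 1, which is L ⇒ W
n=4: the only move is to 2(W), a W ⇒ L
n=5: the only move is to 3(W), a W ⇒ L
n=6: can move to 4, which is L ⇒ W
n=7: can move to 5, which is L ⇒ W
n=8: can move to 1, which is L ⇒ W
n=9: moves to 7(W), 3(W), 2(W); every one is W ⇒ L
n=10: can move to 4, which is L ⇒ W
n=11: can move to 9, which is L ⇒ W
n=12: can move to 5, which is L ⇒ W
n=13: moves to 11(W), 7(W), 6(W); every one is W ⇒ L
n=14: moves to 12(W), 8(W), 7(W); every one is W ⇒ L
n=15: can move to 13, which is L ⇒ W
n=16: can move to 14, which is L ⇒ W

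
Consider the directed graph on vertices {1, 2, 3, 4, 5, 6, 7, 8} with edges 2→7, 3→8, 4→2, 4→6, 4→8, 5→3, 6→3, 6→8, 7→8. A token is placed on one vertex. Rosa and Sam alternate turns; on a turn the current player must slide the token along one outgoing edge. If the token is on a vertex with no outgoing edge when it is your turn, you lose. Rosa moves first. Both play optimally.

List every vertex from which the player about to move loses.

Work bottom-up. With no move the player to move loses. Otherwise the position is W if at least one move leads to an L position for the opponent, and L if every move leads to a W.
Every edge goes from a vertex to one that appears earlier in the order 8, 1, 3, 6, 7, 2, 5, 4, so processing vertices in that order labels each vertex after all of its successors.
8: no outgoing edge → L
1: no outgoing edge → L
3: can move to 8, which is L ⇒ W
6: can move to 8, which is L ⇒ W
7: can move to 8, which is L ⇒ W
2: the only move is to 7(W), a W ⇒ L
5: the only move is to 3(W), a W ⇒ L
4: can move to 2, which is L ⇒ W
Reading off the rows marked L gives the requested list; there are 4 such vertices.

1, 2, 5, 8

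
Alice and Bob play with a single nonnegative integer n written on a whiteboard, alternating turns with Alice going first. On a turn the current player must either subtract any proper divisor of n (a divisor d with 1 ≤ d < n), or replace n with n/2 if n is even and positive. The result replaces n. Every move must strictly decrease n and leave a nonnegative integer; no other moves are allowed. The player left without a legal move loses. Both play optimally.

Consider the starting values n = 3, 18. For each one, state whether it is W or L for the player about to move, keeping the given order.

3: L, 18: W

Compute win/loss labels from the base case upward. A position with no move is L. Any other position is W if it can reach an L in one move, else L.
n=0: no move → L
n=1: no move → L
n=2: reaches L-position 1 → W
n=3: only reaches 2(W), which is W → L
n=4: reaches L-position 3 → W
n=5: only reaches 4(W), which is W → L
n=6: reaches L-position 3 → W
n=7: only reaches 6(W), which is W → L
n=8: reaches L-position 7 → W
n=9: only reaches 6(W), 8(W), all W → L
n=10: reaches L-position 5 → W
n=11: only reaches 10(W), which is W → L
n=12: reaches L-position 9 → W
n=13: only reaches 12(W), which is W → L
n=14: reaches L-position 7 → W
n=15: only reaches 10(W), 12(W), 14(W), all W → L
n=16: reaches L-position 15 → W
n=17: only reaches 16(W), which is W → L
n=18: reaches L-position 9 → W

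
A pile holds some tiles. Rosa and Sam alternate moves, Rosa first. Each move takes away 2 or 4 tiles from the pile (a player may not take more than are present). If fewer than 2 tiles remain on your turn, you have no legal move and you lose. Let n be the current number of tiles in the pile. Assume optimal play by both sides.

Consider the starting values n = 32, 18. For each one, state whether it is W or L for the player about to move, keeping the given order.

32: W, 18: L

Use the standard recursion: the mover loses at a terminal position; elsewhere, the mover wins exactly when some move hands the opponent an L position.
n=0: no move → L
n=1: no move → L
n=2: can move to 0, which is L ⇒ W
n=3: can move to 1, which is L ⇒ W
n=4: can move to 0, which is L ⇒ W
n=5: can move to 1, which is L ⇒ W
n=6: moves to 4(W), 2(W); every one is W ⇒ L
n=7: moves to 5(W), 3(W); every one is W ⇒ L
n=8: can move to 6, which is L ⇒ W
n=9: can move to 7, which is L ⇒ W
n=10: can move to 6, which is L ⇒ W
n=11: can move to 7, which is L ⇒ W
n=12: moves to 10(W), 8(W); every one is W ⇒ L
n=13: moves to 11(W), 9(W); every one is W ⇒ L
n=14: can move to 12, which is L ⇒ W
n=15: can move to 13, which is L ⇒ W
n=16: can move to 12, which is L ⇒ W
n=17: can move to 13, which is L ⇒ W
n=18: moves to 16(W), 14(W); every one is W ⇒ L
n=19: moves to 17(W), 15(W); every one is W ⇒ L
n=20: can move to 18, which is L ⇒ W
n=21: can move to 19, which is L ⇒ W
n=22: can move to 18, which is L ⇒ W
n=23: can move to 19, which is L ⇒ W
n=24: moves to 22(W), 20(W); every one is W ⇒ L
n=25: moves to 23(W), 21(W); every one is W ⇒ L
n=26: can move to 24, which is L ⇒ W
n=27: can move to 25, which is L ⇒ W
n=28: can move to 24, which is L ⇒ W
n=29: can move to 25, which is L ⇒ W
n=30: moves to 28(W), 26(W); every one is W ⇒ L
n=31: moves to 29(W), 27(W); every one is W ⇒ L
n=32: can move to 30, which is L ⇒ W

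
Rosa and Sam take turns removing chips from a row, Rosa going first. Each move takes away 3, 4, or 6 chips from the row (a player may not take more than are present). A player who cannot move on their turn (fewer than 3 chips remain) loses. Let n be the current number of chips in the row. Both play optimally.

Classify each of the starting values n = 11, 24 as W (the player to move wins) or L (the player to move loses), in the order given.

Work bottom-up. With no move the player to move loses. Otherwise the position is W if at least one move leads to an L position for the opponent, and L if every move leads to a W.
n=0: no move → L
n=1: no move → L
n=2: no move → L
n=3: reaches L-position 0 → W
n=4: reaches L-position 1 → W
n=5: reaches L-position 2 → W
n=6: reaches L-position 2 → W
n=7: reaches L-position 1 → W
n=8: reaches L-position 2 → W
n=9: only reaches 6(W), 5(W), 3(W), all W → L
n=10: only reaches 7(W), 6(W), 4(W), all W → L
n=11: only reaches 8(W), 7(W), 5(W), all W → L
n=12: reaches L-position 9 → W
n=13: reaches L-position 10 → W
n=14: reaches L-position 11 → W
n=15: reaches L-position 11 → W
n=16: reaches L-position 10 → W
n=17: reaches L-position 11 → W
n=18: only reaches 15(W), 14(W), 12(W), all W → L
n=19: only reaches 16(W), 15(W), 13(W), all W → L
n=20: only reaches 17(W), 16(W), 14(W), all W → L
n=21: reaches L-position 18 → W
n=22: reaches L-position 19 → W
n=23: reaches L-position 20 → W
n=24: reaches L-position 20 → W

11: L, 24: W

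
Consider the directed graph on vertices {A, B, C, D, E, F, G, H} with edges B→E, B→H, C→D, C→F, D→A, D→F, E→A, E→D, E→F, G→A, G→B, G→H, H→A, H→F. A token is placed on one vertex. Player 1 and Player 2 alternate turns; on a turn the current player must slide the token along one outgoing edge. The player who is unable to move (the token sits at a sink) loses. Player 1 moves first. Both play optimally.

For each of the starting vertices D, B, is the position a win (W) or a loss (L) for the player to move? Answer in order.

Build the W/L table. Terminal = L. A non-terminal position is W if it has a move to some L; otherwise it is L.
Every edge goes from a vertex to one that appears earlier in the order F, A, D, E, H, B, C, G, so processing vertices in that order labels each vertex after all of its successors.
F: no outgoing edge → L
A: no outgoing edge → L
D: can move to A, which is L ⇒ W
E: can move to A, which is L ⇒ W
H: can move to A, which is L ⇒ W
B: moves to H(W), E(W); every one is W ⇒ L
C: can move to F, which is L ⇒ W
G: can move to B, which is L ⇒ W

D: W, B: L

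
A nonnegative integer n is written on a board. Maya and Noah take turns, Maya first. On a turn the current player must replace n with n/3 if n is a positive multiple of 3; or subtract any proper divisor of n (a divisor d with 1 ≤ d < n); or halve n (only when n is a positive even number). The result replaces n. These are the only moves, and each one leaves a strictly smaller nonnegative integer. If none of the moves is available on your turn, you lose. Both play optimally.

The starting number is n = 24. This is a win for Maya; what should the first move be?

Work bottom-up. With no move the player to move loses. Otherwise the position is W if at least one move leads to an L position for the opponent, and L if every move leads to a W.
n=0: no move → L
n=1: no move → L
n=2: →1(L), so W
n=3: →1(L), so W
n=4: →2(W), 3(W) — all W, so L
n=5: →4(L), so W
n=6: →4(L), so W
n=7: →6(W) only, which is W, so L
n=8: →4(L), so W
n=9: →3(W), 6(W), 8(W) — all W, so L
n=10: →9(L), so W
n=11: →10(W) only, which is W, so L
n=12: →4(L), so W
n=13: →12(W) only, which is W, so L
n=14: →7(L), so W
n=15: →5(W), 10(W), 12(W), 14(W) — all W, so L
n=16: →15(L), so W
n=17: →16(W) only, which is W, so L
n=18: →9(L), so W
n=19: →18(W) only, which is W, so L
n=20: →15(L), so W
n=21: →7(L), so W
n=22: →11(L), so W
n=23: →22(W) only, which is W, so L
n=24: →23(L), so W
From 24, the L positions reachable in one move are: 23.

Move to 23.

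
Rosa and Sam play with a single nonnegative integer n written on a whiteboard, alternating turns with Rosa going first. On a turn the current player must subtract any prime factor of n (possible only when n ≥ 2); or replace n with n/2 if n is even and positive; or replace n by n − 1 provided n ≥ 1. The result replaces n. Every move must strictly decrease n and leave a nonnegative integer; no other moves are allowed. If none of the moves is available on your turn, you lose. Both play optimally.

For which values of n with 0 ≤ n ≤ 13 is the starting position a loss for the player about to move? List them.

Positions with no move are L. A position that does have a move is losing for the player to move precisely when every available move leads to a winning position for the opponent. Fill in the labels:
n=0: no move → L
n=1: W (go to 0, an L position)
n=2: W (go to 0, an L position)
n=3: W (go to 0, an L position)
n=4: L (options 2(W), 3(W) are all W)
n=5: W (go to 0, an L position)
n=6: W (go to 4, an L position)
n=7: W (go to 0, an L position)
n=8: W (go to 4, an L position)
n=9: L (options 6(W), 8(W) are all W)
n=10: W (go to 9, an L position)
n=11: W (go to 0, an L position)
n=12: W (go to 9, an L position)
n=13: W (go to 0, an L position)
The losing starting values of n are exactly the entries labelled L in this table (3 of them).

0, 4, 9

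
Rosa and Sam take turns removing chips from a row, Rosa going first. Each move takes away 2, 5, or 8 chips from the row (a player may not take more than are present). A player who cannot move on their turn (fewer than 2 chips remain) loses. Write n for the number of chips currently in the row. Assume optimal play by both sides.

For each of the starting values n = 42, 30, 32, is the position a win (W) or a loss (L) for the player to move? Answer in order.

42: W, 30: L, 32: W

Label each position W (a win for the player to move) or L (a loss). A position with no legal move is L; any other position is W exactly when some move reaches an L, and L when every move reaches a W.
n=0: no move → L
n=1: no move → L
n=2: →0(L), so W
n=3: →1(L), so W
n=4: →2(W) only, which is W, so L
n=5: →0(L), so W
n=6: →4(L), so W
n=7: →5(W), 2(W) — all W, so L
n=8: →0(L), so W
n=9: →7(L), so W
n=10: →8(W), 5(W), 2(W) — all W, so L
n=11: →9(W), 6(W), 3(W) — all W, so L
n=12: →10(L), so W
n=13: →11(L), so W
n=14: →12(W), 9(W), 6(W) — all W, so L
n=15: →10(L), so W
n=16: →14(L), so W
n=17: →15(W), 12(W), 9(W) — all W, so L
n=18: →10(L), so W
n=19: →17(L), so W
n=20: →18(W), 15(W), 12(W) — all W, so L
n=21: →19(W), 16(W), 13(W) — all W, so L
n=22: →20(L), so W
n=23: →21(L), so W
n=24: →22(W), 19(W), 16(W) — all W, so L
n=25: →20(L), so W
n=26: →24(L), so W
n=27: →25(W), 22(W), 19(W) — all W, so L
n=28: →20(L), so W
n=29: →27(L), so W
n=30: →28(W), 25(W), 22(W) — all W, so L
n=31: →29(W), 26(W), 23(W) — all W, so L
n=32: →30(L), so W
n=33: →31(L), so W
n=34: →32(W), 29(W), 26(W) — all W, so L
n=35: →30(L), so W
n=36: →34(L), so W
n=37: →35(W), 32(W), 29(W) — all W, so L
n=38: →30(L), so W
n=39: →37(L), so W
n=40: →38(W), 35(W), 32(W) — all W, so L
n=41: →39(W), 36(W), 33(W) — all W, so L
n=42: →40(L), so W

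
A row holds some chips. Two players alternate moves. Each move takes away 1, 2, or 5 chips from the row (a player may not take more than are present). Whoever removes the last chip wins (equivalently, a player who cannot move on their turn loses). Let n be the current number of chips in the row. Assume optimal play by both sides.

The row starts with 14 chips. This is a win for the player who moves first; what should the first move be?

Remove 2, leaving 12.

Use the standard recursion: the mover loses at a terminal position; elsewhere, the mover wins exactly when some move hands the opponent an L position.
n=0: no move → L
n=1: can move to 0, which is L ⇒ W
n=2: can move to 0, which is L ⇒ W
n=3: moves to 2(W), 1(W); every one is W ⇒ L
n=4: can move to 3, which is L ⇒ W
n=5: can move to 3, which is L ⇒ W
n=6: moves to 5(W), 4(W), 1(W); every one is W ⇒ L
n=7: can move to 6, which is L ⇒ W
n=8: can move to 6, which is L ⇒ W
n=9: moves to 8(W), 7(W), 4(W); every one is W ⇒ L
n=10: can move to 9, which is L ⇒ W
n=11: can move to 9, which is L ⇒ W
n=12: moves to 11(W), 10(W), 7(W); every one is W ⇒ L
n=13: can move to 12, which is L ⇒ W
n=14: can move to 12, which is L ⇒ W
From 14, the L positions reachable in one move are: 12, 9. Any move reaching one of these is winning.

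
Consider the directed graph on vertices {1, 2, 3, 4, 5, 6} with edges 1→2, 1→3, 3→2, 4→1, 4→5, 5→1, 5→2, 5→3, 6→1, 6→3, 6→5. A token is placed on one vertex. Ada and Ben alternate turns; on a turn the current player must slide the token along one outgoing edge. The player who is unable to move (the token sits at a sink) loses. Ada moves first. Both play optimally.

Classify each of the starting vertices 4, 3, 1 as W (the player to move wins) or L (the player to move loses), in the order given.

Compute win/loss labels from the base case upward. A position with no move is L. Any other position is W if it can reach an L in one move, else L.
Every edge goes from a vertex to one that appears earlier in the order 2, 3, 1, 5, 6, 4, so processing vertices in that order labels each vertex after all of its successors.
2: no outgoing edge → L
3: reaches L-position 2 → W
1: reaches L-position 2 → W
5: reaches L-position 2 → W
6: only reaches 5(W), 1(W), 3(W), all W → L
4: only reaches 5(W), 1(W), all W → L

4: L, 3: W, 1: W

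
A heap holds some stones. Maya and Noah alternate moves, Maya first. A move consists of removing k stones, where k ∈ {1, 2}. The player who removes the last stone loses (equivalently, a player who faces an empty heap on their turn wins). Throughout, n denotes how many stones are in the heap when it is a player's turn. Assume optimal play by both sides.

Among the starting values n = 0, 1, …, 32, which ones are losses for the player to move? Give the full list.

Build the W/L table. Terminal = W. A non-terminal position is W if it has a move to some L; otherwise it is L.
n=0: no move; the opponent has just taken the last stone and therefore loses → W
n=1: the only move is to 0(W), a W ⇒ L
n=2: can move to 1, which is L ⇒ W
n=3: can move to 1, which is L ⇒ W
n=4: moves to 3(W), 2(W); every one is W ⇒ L
n=5: can move to 4, which is L ⇒ W
n=6: can move to 4, which is L ⇒ W
n=7: moves to 6(W), 5(W); every one is W ⇒ L
n=8: can move to 7, which is L ⇒ W
n=9: can move to 7, which is L ⇒ W
n=10: moves to 9(W), 8(W); every one is W ⇒ L
n=11: can move to 10, which is L ⇒ W
n=12: can move to 10, which is L ⇒ W
n=13: moves to 12(W), 11(W); every one is W ⇒ L
n=14: can move to 13, which is L ⇒ W
n=15: can move to 13, which is L ⇒ W
n=16: moves to 15(W), 14(W); every one is W ⇒ L
n=17: can move to 16, which is L ⇒ W
n=18: can move to 16, which is L ⇒ W
n=19: moves to 18(W), 17(W); every one is W ⇒ L
n=20: can move to 19, which is L ⇒ W
n=21: can move to 19, which is L ⇒ W
n=22: moves to 21(W), 20(W); every one is W ⇒ L
n=23: can move to 22, which is L ⇒ W
n=24: can move to 22, which is L ⇒ W
n=25: moves to 24(W), 23(W); every one is W ⇒ L
n=26: can move to 25, which is L ⇒ W
n=27: can move to 25, which is L ⇒ W
n=28: moves to 27(W), 26(W); every one is W ⇒ L
n=29: can move to 28, which is L ⇒ W
n=30: can move to 28, which is L ⇒ W
n=31: moves to 30(W), 29(W); every one is W ⇒ L
n=32: can move to 31, which is L ⇒ W
The losing starting values of n are exactly the entries labelled L in this table (11 of them).

1, 4, 7, 10, 13, 16, 19, 22, 25, 28, 31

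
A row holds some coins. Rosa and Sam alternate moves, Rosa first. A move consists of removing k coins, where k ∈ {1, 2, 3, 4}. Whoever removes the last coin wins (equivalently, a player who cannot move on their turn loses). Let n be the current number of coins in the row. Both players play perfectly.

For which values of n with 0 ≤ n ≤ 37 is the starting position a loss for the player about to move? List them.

Compute win/loss labels from the base case upward. A position with no move is L. Any other position is W if it can reach an L in one move, else L.
n=0: no move → L
n=1: reaches L-position 0 → W
n=2: reaches L-position 0 → W
n=3: reaches L-position 0 → W
n=4: reaches L-position 0 → W
n=5: only reaches 4(W), 3(W), 2(W), 1(W), all W → L
n=6: reaches L-position 5 → W
n=7: reaches L-position 5 → W
n=8: reaches L-position 5 → W
n=9: reaches L-position 5 → W
n=10: only reaches 9(W), 8(W), 7(W), 6(W), all W → L
n=11: reaches L-position 10 → W
n=12: reaches L-position 10 → W
n=13: reaches L-position 10 → W
n=14: reaches L-position 10 → W
n=15: only reaches 14(W), 13(W), 12(W), 11(W), all W → L
n=16: reaches L-position 15 → W
n=17: reaches L-position 15 → W
n=18: reaches L-position 15 → W
n=19: reaches L-position 15 → W
n=20: only reaches 19(W), 18(W), 17(W), 16(W), all W → L
n=21: reaches L-position 20 → W
n=22: reaches L-position 20 → W
n=23: reaches L-position 20 → W
n=24: reaches L-position 20 → W
n=25: only reaches 24(W), 23(W), 22(W), 21(W), all W → L
n=26: reaches L-position 25 → W
n=27: reaches L-position 25 → W
n=28: reaches L-position 25 → W
n=29: reaches L-position 25 → W
n=30: only reaches 29(W), 28(W), 27(W), 26(W), all W → L
n=31: reaches L-position 30 → W
n=32: reaches L-position 30 → W
n=33: reaches L-position 30 → W
n=34: reaches L-position 30 → W
n=35: only reaches 34(W), 33(W), 32(W), 31(W), all W → L
n=36: reaches L-position 35 → W
n=37: reaches L-position 35 → W
Reading off the rows marked L gives the requested list; there are 8 such values of n.

0, 5, 10, 15, 20, 25, 30, 35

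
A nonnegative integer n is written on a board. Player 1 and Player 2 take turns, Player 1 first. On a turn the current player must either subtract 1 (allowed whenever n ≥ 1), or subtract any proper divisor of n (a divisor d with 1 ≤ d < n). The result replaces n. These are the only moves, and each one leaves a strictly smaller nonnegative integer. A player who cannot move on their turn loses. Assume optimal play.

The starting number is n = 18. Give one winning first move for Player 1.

Label each position W (a win for the player to move) or L (a loss). A position with no legal move is L; any other position is W exactly when some move reaches an L, and L when every move reaches a W.
n=0: no move → L
n=1: W (go to 0, an L position)
n=2: L (sole option 1(W) is W)
n=3: W (go to 2, an L position)
n=4: W (go to 2, an L position)
n=5: L (sole option 4(W) is W)
n=6: W (go to 5, an L position)
n=7: L (sole option 6(W) is W)
n=8: W (go to 7, an L position)
n=9: L (options 6(W), 8(W) are all W)
n=10: W (go to 5, an L position)
n=11: L (sole option 10(W) is W)
n=12: W (go to 9, an L position)
n=13: L (sole option 12(W) is W)
n=14: W (go to 7, an L position)
n=15: L (options 10(W), 12(W), 14(W) are all W)
n=16: W (go to 15, an L position)
n=17: L (sole option 16(W) is W)
n=18: W (go to 9, an L position)
From 18, the L positions reachable in one move are: 9, 15, 17. Any move reaching one of these is winning.

Move to 9.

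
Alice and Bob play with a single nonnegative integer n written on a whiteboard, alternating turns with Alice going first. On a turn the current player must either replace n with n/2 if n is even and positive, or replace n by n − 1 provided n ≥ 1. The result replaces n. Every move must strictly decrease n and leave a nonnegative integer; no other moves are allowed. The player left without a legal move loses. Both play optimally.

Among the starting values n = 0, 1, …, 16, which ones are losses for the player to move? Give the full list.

Positions with no move are L. A position that does have a move is losing for the player to move precisely when every available move leads to a winning position for the opponent. Fill in the labels:
n=0: no move → L
n=1: →0(L), so W
n=2: →1(W) only, which is W, so L
n=3: →2(L), so W
n=4: →2(L), so W
n=5: →4(W) only, which is W, so L
n=6: →5(L), so W
n=7: →6(W) only, which is W, so L
n=8: →7(L), so W
n=9: →8(W) only, which is W, so L
n=10: →5(L), so W
n=11: →10(W) only, which is W, so L
n=12: →11(L), so W
n=13: →12(W) only, which is W, so L
n=14: →7(L), so W
n=15: →14(W) only, which is W, so L
n=16: →15(L), so W
The losing starting values of n are exactly the entries labelled L in this table (8 of them).

0, 2, 5, 7, 9, 11, 13, 15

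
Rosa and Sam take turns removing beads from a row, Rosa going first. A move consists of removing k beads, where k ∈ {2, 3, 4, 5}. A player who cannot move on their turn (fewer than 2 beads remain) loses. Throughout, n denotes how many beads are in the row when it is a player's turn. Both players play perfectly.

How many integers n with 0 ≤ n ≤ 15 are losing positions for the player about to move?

Label each position W (a win for the player to move) or L (a loss). A position with no legal move is L; any other position is W exactly when some move reaches an L, and L when every move reaches a W.
n=0: no move → L
n=1: no move → L
n=2: reaches L-position 0 → W
n=3: reaches L-position 1 → W
n=4: reaches L-position 1 → W
n=5: reaches L-position 1 → W
n=6: reaches L-position 1 → W
n=7: only reaches 5(W), 4(W), 3(W), 2(W), all W → L
n=8: only reaches 6(W), 5(W), 4(W), 3(W), all W → L
n=9: reaches L-position 7 → W
n=10: reaches L-position 8 → W
n=11: reaches L-position 8 → W
n=12: reaches L-position 8 → W
n=13: reaches L-position 8 → W
n=14: only reaches 12(W), 11(W), 10(W), 9(W), all W → L
n=15: only reaches 13(W), 12(W), 11(W), 10(W), all W → L
L entries with 0 ≤ n ≤ 15: n = 0, 1, 7, 8, 14, 15; that makes 6.

6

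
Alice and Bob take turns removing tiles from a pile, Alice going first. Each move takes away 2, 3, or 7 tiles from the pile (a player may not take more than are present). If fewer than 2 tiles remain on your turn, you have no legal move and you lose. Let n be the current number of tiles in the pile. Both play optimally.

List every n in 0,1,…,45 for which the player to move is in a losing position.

0, 1, 5, 6, 10, 11, 15, 16, 20, 21, 25, 26, 30, 31, 35, 36, 40, 41, 45

Positions with no move are L. A position that does have a move is losing for the player to move precisely when every available move leads to a winning position for the opponent. Fill in the labels:
n=0: no move → L
n=1: no move → L
n=2: →0(L), so W
n=3: →1(L), so W
n=4: →1(L), so W
n=5: →3(W), 2(W) — all W, so L
n=6: →4(W), 3(W) — all W, so L
n=7: →5(L), so W
n=8: →6(L), so W
n=9: →6(L), so W
n=10: →8(W), 7(W), 3(W) — all W, so L
n=11: →9(W), 8(W), 4(W) — all W, so L
n=12: →10(L), so W
n=13: →11(L), so W
n=14: →11(L), so W
n=15: →13(W), 12(W), 8(W) — all W, so L
n=16: →14(W), 13(W), 9(W) — all W, so L
n=17: →15(L), so W
n=18: →16(L), so W
n=19: →16(L), so W
n=20: →18(W), 17(W), 13(W) — all W, so L
n=21: →19(W), 18(W), 14(W) — all W, so L
n=22: →20(L), so W
n=23: →21(L), so W
n=24: →21(L), so W
n=25: →23(W), 22(W), 18(W) — all W, so L
n=26: →24(W), 23(W), 19(W) — all W, so L
n=27: →25(L), so W
n=28: →26(L), so W
n=29: →26(L), so W
n=30: →28(W), 27(W), 23(W) — all W, so L
n=31: →29(W), 28(W), 24(W) — all W, so L
n=32: →30(L), so W
n=33: →31(L), so W
n=34: →31(L), so W
n=35: →33(W), 32(W), 28(W) — all W, so L
n=36: →34(W), 33(W), 29(W) — all W, so L
n=37: →35(L), so W
n=38: →36(L), so W
n=39: →36(L), so W
n=40: →38(W), 37(W), 33(W) — all W, so L
n=41: →39(W), 38(W), 34(W) — all W, so L
n=42: →40(L), so W
n=43: →41(L), so W
n=44: →41(L), so W
n=45: →43(W), 42(W), 38(W) — all W, so L
The losing starting values of n are exactly the entries labelled L in this table (19 of them).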